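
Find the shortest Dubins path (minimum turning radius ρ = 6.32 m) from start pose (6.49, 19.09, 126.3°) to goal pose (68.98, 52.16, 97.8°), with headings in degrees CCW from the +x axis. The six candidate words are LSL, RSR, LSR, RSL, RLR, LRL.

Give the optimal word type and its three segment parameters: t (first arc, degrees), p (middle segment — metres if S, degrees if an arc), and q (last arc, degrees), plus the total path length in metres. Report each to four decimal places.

RSL: t = 109.6644°, p = 57.1455 m, q = 81.1644°, L = 78.1948 m

Let ψ = atan2(Δy, Δx) = atan2(33.07, 62.49) = 27.8880° be the start→goal bearing.
Normalize: d = |goal − start| / ρ = 70.700955/6.32 = 11.186860, α = (θ_start − ψ) mod 360° = 98.4120° = 1.717613 rad, β = (θ_goal − ψ) mod 360° = 69.9120° = 1.220195 rad.
Common terms: sin α = 0.989242, cos α = -0.146290, sin β = 0.939166, cos β = 0.343463, cos(α−β) = 0.878817, d² = 125.145835. Work in radians in the unit-radius frame; every candidate has L = ρ·(t + p + q).
LSL: p² = 2 + d² − 2cos(α−β) + 2d(sin α − sin β) = 126.508577; p = √p² = 11.247603; φ = atan2(cos β − cos α, d + sin α − sin β) = 0.043557 rad; t = (φ − α) mod 2π = 4.609129 rad, q = (β − φ) mod 2π = 1.176638 rad → L = 6.32·(4.609129 + 11.247603 + 1.176638) = 6.32·17.033370 = 107.650896 m
RSR: p² = 2 + d² − 2cos(α−β) + 2d(sin β − sin α) = 124.267825; p = √p² = 11.147548; φ = atan2(cos α − cos β, d − sin α + sin β) = -0.043948 rad; t = (α − φ) mod 2π = 1.761561 rad, q = (φ − β) mod 2π = 5.019043 rad → L = 6.32·(1.761561 + 11.147548 + 5.019043) = 6.32·17.928152 = 113.305921 m
LSR: p² = d² − 2 + 2cos(α−β) + 2d(sin α + sin β) = 168.049128; p = √p² = 12.963376; φ = atan2(−cos α − cos β, d + sin α + sin β) − atan2(−2, p) = 0.138041 rad; t = (φ − α) mod 2π = 4.703613 rad, q = (φ − β) mod 2π = 5.201032 rad → L = 6.32·(4.703613 + 12.963376 + 5.201032) = 6.32·22.868021 = 144.525896 m
RSL: p² = d² − 2 + 2cos(α−β) − 2d(sin α + sin β) = 81.757811; p = √p² = 9.042003; φ = atan2(cos α + cos β, d − sin α − sin β) − atan2(2, p) = -0.196392 rad; t = (α − φ) mod 2π = 1.914005 rad, q = (β − φ) mod 2π = 1.416586 rad → L = 6.32·(1.914005 + 9.042003 + 1.416586) = 6.32·12.372594 = 78.194794 m
RLR: c = (6 − d² + 2cos(α−β) + 2d(sin α − sin β))/8 = -14.533478, |c| > 1 → infeasible
LRL: c = (6 − d² + 2cos(α−β) − 2d(sin α − sin β))/8 = -14.813572, |c| > 1 → infeasible
Shortest: RSL with L = 78.194794 m ≈ 78.1948 m
Convert RSL to answer units (arcs ×180/π): t = 1.914005·180/π = 109.6644°, p = ρ·p = 6.32·9.042003 = 57.1455 m, q = 1.416586·180/π = 81.1644°, L = 78.1948 m.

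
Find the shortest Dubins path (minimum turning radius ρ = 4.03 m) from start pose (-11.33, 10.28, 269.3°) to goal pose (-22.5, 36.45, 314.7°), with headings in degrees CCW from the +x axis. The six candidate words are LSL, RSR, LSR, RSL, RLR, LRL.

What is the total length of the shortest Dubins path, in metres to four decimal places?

Let ψ = atan2(Δy, Δx) = atan2(26.17, -11.17) = 113.1140° be the start→goal bearing.
Normalize: d = |goal − start| / ρ = 28.454135/4.03 = 7.060579, α = (θ_start − ψ) mod 360° = 156.1860° = 2.725960 rad, β = (θ_goal − ψ) mod 360° = 201.5860° = 3.518340 rad.
Common terms: sin α = 0.403769, cos α = -0.914861, sin β = -0.367898, cos β = -0.929866, cos(α−β) = 0.702153, d² = 49.851782. Work in radians in the unit-radius frame; every candidate has L = ρ·(t + p + q).
LSL: p² = 2 + d² − 2cos(α−β) + 2d(sin α − sin β) = 61.344297; p = √p² = 7.832260; φ = atan2(cos β − cos α, d + sin α − sin β) = -0.001916 rad; t = (φ − α) mod 2π = 3.555309 rad, q = (β − φ) mod 2π = 3.520256 rad → L = 4.03·(3.555309 + 7.832260 + 3.520256) = 4.03·14.907825 = 60.078534 m
RSR: p² = 2 + d² − 2cos(α−β) + 2d(sin β − sin α) = 39.550654; p = √p² = 6.288931; φ = atan2(cos α − cos β, d − sin α + sin β) = 0.002386 rad; t = (α − φ) mod 2π = 2.723574 rad, q = (φ − β) mod 2π = 2.767232 rad → L = 4.03·(2.723574 + 6.288931 + 2.767232) = 4.03·11.779737 = 47.472340 m
LSR: p² = d² − 2 + 2cos(α−β) + 2d(sin α + sin β) = 49.762627; p = √p² = 7.054263; φ = atan2(−cos α − cos β, d + sin α + sin β) − atan2(−2, p) = 0.530588 rad; t = (φ − α) mod 2π = 4.087814 rad, q = (φ − β) mod 2π = 3.295434 rad → L = 4.03·(4.087814 + 7.054263 + 3.295434) = 4.03·14.437511 = 58.183168 m
RSL: p² = d² − 2 + 2cos(α−β) − 2d(sin α + sin β) = 48.749549; p = √p² = 6.982088; φ = atan2(cos α + cos β, d − sin α − sin β) − atan2(2, p) = -0.535784 rad; t = (α − φ) mod 2π = 3.261745 rad, q = (β − φ) mod 2π = 4.054124 rad → L = 4.03·(3.261745 + 6.982088 + 4.054124) = 4.03·14.297956 = 57.620764 m
RLR: c = (6 − d² + 2cos(α−β) + 2d(sin α − sin β))/8 = -3.943832, |c| > 1 → infeasible
LRL: c = (6 − d² + 2cos(α−β) − 2d(sin α − sin β))/8 = -6.668037, |c| > 1 → infeasible
Shortest: RSR with L = 47.472340 m ≈ 47.4723 m

47.4723 m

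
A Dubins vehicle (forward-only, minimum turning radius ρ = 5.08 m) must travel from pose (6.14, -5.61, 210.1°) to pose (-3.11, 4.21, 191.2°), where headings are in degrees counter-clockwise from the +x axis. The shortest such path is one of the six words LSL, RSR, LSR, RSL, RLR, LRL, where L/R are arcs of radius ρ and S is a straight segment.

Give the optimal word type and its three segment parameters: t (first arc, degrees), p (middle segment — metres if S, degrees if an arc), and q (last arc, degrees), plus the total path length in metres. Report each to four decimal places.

LSL: t = 289.4053°, p = 14.2162 m, q = 51.6947°, L = 44.4591 m

Let ψ = atan2(Δy, Δx) = atan2(9.82, -9.25) = 133.2879° be the start→goal bearing.
Normalize: d = |goal − start| / ρ = 13.490549/5.08 = 2.655620, α = (θ_start − ψ) mod 360° = 76.8121° = 1.340623 rad, β = (θ_goal − ψ) mod 360° = 57.9121° = 1.010756 rad.
Common terms: sin α = 0.973627, cos α = 0.228146, sin β = 0.847234, cos β = 0.531220, cos(α−β) = 0.946085, d² = 7.052316. Work in radians in the unit-radius frame; every candidate has L = ρ·(t + p + q).
LSL: p² = 2 + d² − 2cos(α−β) + 2d(sin α − sin β) = 7.831450; p = √p² = 2.798473; φ = atan2(cos β − cos α, d + sin α − sin β) = 0.108513 rad; t = (φ − α) mod 2π = 5.051075 rad, q = (β − φ) mod 2π = 0.902243 rad → L = 5.08·(5.051075 + 2.798473 + 0.902243) = 5.08·8.751791 = 44.459098 m
RSR: p² = 2 + d² − 2cos(α−β) + 2d(sin β − sin α) = 6.488841; p = √p² = 2.547320; φ = atan2(cos α − cos β, d − sin α + sin β) = -0.119260 rad; t = (α − φ) mod 2π = 1.459883 rad, q = (φ − β) mod 2π = 5.153169 rad → L = 5.08·(1.459883 + 2.547320 + 5.153169) = 5.08·9.160373 = 46.534694 m
LSR: p² = d² − 2 + 2cos(α−β) + 2d(sin α + sin β) = 16.615514; p = √p² = 4.076213; φ = atan2(−cos α − cos β, d + sin α + sin β) − atan2(−2, p) = 0.288106 rad; t = (φ − α) mod 2π = 5.230668 rad, q = (φ − β) mod 2π = 5.560535 rad → L = 5.08·(5.230668 + 4.076213 + 5.560535) = 5.08·14.867416 = 75.526474 m
RSL: p² = d² − 2 + 2cos(α−β) − 2d(sin α + sin β) = -2.726540 < 0 → infeasible
RLR: c = (6 − d² + 2cos(α−β) + 2d(sin α − sin β))/8 = 0.188895; p = 2π − arccos c = 4.902426 rad; φ = atan2(cos α − cos β, d − sin α + sin β) = -0.119260 rad; t = (α − φ + p/2) mod 2π = 3.911096 rad, q = (α − β − t + p) mod 2π = 1.321197 rad → L = 5.08·(3.911096 + 4.902426 + 1.321197) = 5.08·10.134718 = 51.484370 m
LRL: c = (6 − d² + 2cos(α−β) − 2d(sin α − sin β))/8 = 0.021069; p = 2π − arccos c = 4.733459 rad; φ = atan2(cos β − cos α, d + sin α − sin β) = 0.108513 rad; t = (φ − α + p/2) mod 2π = 1.134619 rad, q = (β − α − t + p) mod 2π = 3.268973 rad → L = 5.08·(1.134619 + 4.733459 + 3.268973) = 5.08·9.137051 = 46.416220 m
Shortest: LSL with L = 44.459098 m ≈ 44.4591 m
Convert LSL to answer units (arcs ×180/π): t = 5.051075·180/π = 289.4053°, p = ρ·p = 5.08·2.798473 = 14.2162 m, q = 0.902243·180/π = 51.6947°, L = 44.4591 m.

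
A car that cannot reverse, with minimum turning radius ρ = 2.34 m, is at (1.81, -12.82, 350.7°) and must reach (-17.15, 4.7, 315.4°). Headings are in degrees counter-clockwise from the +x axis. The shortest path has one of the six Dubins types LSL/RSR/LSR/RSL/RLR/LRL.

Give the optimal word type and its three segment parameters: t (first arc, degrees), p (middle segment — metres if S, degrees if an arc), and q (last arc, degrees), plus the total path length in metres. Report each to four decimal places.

LSL: t = 145.6558°, p = 24.4530 m, q = 179.0442°, L = 37.7139 m

Let ψ = atan2(Δy, Δx) = atan2(17.52, -18.96) = 137.2605° be the start→goal bearing.
Normalize: d = |goal − start| / ρ = 25.815344/2.34 = 11.032198, α = (θ_start − ψ) mod 360° = 213.4395° = 3.725222 rad, β = (θ_goal − ψ) mod 360° = 178.1395° = 3.109121 rad.
Common terms: sin α = -0.551056, cos α = -0.834468, sin β = 0.032466, cos β = -0.999473, cos(α−β) = 0.816138, d² = 121.709402. Work in radians in the unit-radius frame; every candidate has L = ρ·(t + p + q).
LSL: p² = 2 + d² − 2cos(α−β) + 2d(sin α − sin β) = 109.202059; p = √p² = 10.449979; φ = atan2(cos β − cos α, d + sin α − sin β) = -0.015791 rad; t = (φ − α) mod 2π = 2.542173 rad, q = (β − φ) mod 2π = 3.124911 rad → L = 2.34·(2.542173 + 10.449979 + 3.124911) = 2.34·16.117063 = 37.713927 m
RSR: p² = 2 + d² − 2cos(α−β) + 2d(sin β − sin α) = 134.952194; p = √p² = 11.616893; φ = atan2(cos α − cos β, d − sin α + sin β) = 0.014204 rad; t = (α − φ) mod 2π = 3.711018 rad, q = (φ − β) mod 2π = 3.188269 rad → L = 2.34·(3.711018 + 11.616893 + 3.188269) = 2.34·18.516179 = 43.327859 m
LSR: p² = d² − 2 + 2cos(α−β) + 2d(sin α + sin β) = 109.899302; p = √p² = 10.483287; φ = atan2(−cos α − cos β, d + sin α + sin β) − atan2(−2, p) = 0.361212 rad; t = (φ − α) mod 2π = 2.919175 rad, q = (φ − β) mod 2π = 3.535276 rad → L = 2.34·(2.919175 + 10.483287 + 3.535276) = 2.34·16.937738 = 39.634308 m
RSL: p² = d² − 2 + 2cos(α−β) − 2d(sin α + sin β) = 132.784051; p = √p² = 11.523196; φ = atan2(cos α + cos β, d − sin α − sin β) − atan2(2, p) = -0.329309 rad; t = (α − φ) mod 2π = 4.054531 rad, q = (β − φ) mod 2π = 3.438429 rad → L = 2.34·(4.054531 + 11.523196 + 3.438429) = 2.34·19.016156 = 44.497806 m
RLR: c = (6 − d² + 2cos(α−β) + 2d(sin α − sin β))/8 = -15.869024, |c| > 1 → infeasible
LRL: c = (6 − d² + 2cos(α−β) − 2d(sin α − sin β))/8 = -12.650257, |c| > 1 → infeasible
Shortest: LSL with L = 37.713927 m ≈ 37.7139 m
Convert LSL to answer units (arcs ×180/π): t = 2.542173·180/π = 145.6558°, p = ρ·p = 2.34·10.449979 = 24.4530 m, q = 3.124911·180/π = 179.0442°, L = 37.7139 m.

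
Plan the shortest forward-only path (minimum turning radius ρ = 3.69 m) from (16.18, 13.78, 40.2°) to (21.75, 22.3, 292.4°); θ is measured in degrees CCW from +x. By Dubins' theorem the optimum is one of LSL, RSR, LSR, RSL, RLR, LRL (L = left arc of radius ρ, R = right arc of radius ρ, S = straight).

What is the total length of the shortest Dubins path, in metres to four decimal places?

Let ψ = atan2(Δy, Δx) = atan2(8.52, 5.57) = 56.8251° be the start→goal bearing.
Normalize: d = |goal − start| / ρ = 10.179160/3.69 = 2.758580, α = (θ_start − ψ) mod 360° = 343.3749° = 5.993022 rad, β = (θ_goal − ψ) mod 360° = 235.5749° = 4.111557 rad.
Common terms: sin α = -0.286108, cos α = 0.958197, sin β = -0.824866, cos β = -0.565329, cos(α−β) = -0.305695, d² = 7.609763. Work in radians in the unit-radius frame; every candidate has L = ρ·(t + p + q).
LSL: p² = 2 + d² − 2cos(α−β) + 2d(sin α − sin β) = 13.193565; p = √p² = 3.632295; φ = atan2(cos β − cos α, d + sin α − sin β) = -0.432827 rad; t = (φ − α) mod 2π = 6.140521 rad, q = (β − φ) mod 2π = 4.544385 rad → L = 3.69·(6.140521 + 3.632295 + 4.544385) = 3.69·14.317200 = 52.830470 m
RSR: p² = 2 + d² − 2cos(α−β) + 2d(sin β − sin α) = 7.248743; p = √p² = 2.692349; φ = atan2(cos α − cos β, d − sin α + sin β) = 0.601491 rad; t = (α − φ) mod 2π = 5.391531 rad, q = (φ − β) mod 2π = 2.773119 rad → L = 3.69·(5.391531 + 2.692349 + 2.773119) = 3.69·10.856999 = 40.062327 m
LSR: p² = d² − 2 + 2cos(α−β) + 2d(sin α + sin β) = -1.131049 < 0 → infeasible
RSL: p² = d² − 2 + 2cos(α−β) − 2d(sin α + sin β) = 11.127795; p = √p² = 3.335835; φ = atan2(cos α + cos β, d − sin α − sin β) − atan2(2, p) = -0.438907 rad; t = (α − φ) mod 2π = 0.148744 rad, q = (β − φ) mod 2π = 4.550465 rad → L = 3.69·(0.148744 + 3.335835 + 4.550465) = 3.69·8.035044 = 29.649311 m
RLR: c = (6 − d² + 2cos(α−β) + 2d(sin α − sin β))/8 = 0.093907; p = 2π − arccos c = 4.806435 rad; φ = atan2(cos α − cos β, d − sin α + sin β) = 0.601491 rad; t = (α − φ + p/2) mod 2π = 1.511563 rad, q = (α − β − t + p) mod 2π = 5.176336 rad → L = 3.69·(1.511563 + 4.806435 + 5.176336) = 3.69·11.494334 = 42.414093 m
LRL: c = (6 − d² + 2cos(α−β) − 2d(sin α − sin β))/8 = -0.649196; p = 2π − arccos c = 4.005863 rad; φ = atan2(cos β − cos α, d + sin α − sin β) = -0.432827 rad; t = (φ − α + p/2) mod 2π = 1.860267 rad, q = (β − α − t + p) mod 2π = 0.264131 rad → L = 3.69·(1.860267 + 4.005863 + 0.264131) = 3.69·6.130260 = 22.620660 m
Shortest: LRL with L = 22.620660 m ≈ 22.6207 m

22.6207 m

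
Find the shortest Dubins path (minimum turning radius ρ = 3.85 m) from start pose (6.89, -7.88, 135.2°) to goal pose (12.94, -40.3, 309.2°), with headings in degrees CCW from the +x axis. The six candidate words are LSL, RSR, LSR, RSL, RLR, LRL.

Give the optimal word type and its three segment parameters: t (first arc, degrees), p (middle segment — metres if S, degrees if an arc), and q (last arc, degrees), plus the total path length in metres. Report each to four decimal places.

Let ψ = atan2(Δy, Δx) = atan2(-32.42, 6.05) = -79.4294° be the start→goal bearing.
Normalize: d = |goal − start| / ρ = 32.979674/3.85 = 8.566149, α = (θ_start − ψ) mod 360° = 214.6294° = 3.745990 rad, β = (θ_goal − ψ) mod 360° = 28.6294° = 0.499678 rad.
Common terms: sin α = -0.568267, cos α = -0.822845, sin β = 0.479143, cos β = 0.877737, cos(α−β) = -0.994522, d² = 73.378910. Work in radians in the unit-radius frame; every candidate has L = ρ·(t + p + q).
LSL: p² = 2 + d² − 2cos(α−β) + 2d(sin α − sin β) = 59.423423; p = √p² = 7.708659; φ = atan2(cos β − cos α, d + sin α − sin β) = 0.222436 rad; t = (φ − α) mod 2π = 2.759631 rad, q = (β − φ) mod 2π = 0.277242 rad → L = 3.85·(2.759631 + 7.708659 + 0.277242) = 3.85·10.745532 = 41.370298 m
RSR: p² = 2 + d² − 2cos(α−β) + 2d(sin β − sin α) = 95.312485; p = √p² = 9.762811; φ = atan2(cos α − cos β, d − sin α + sin β) = -0.175083 rad; t = (α − φ) mod 2π = 3.921073 rad, q = (φ − β) mod 2π = 5.608425 rad → L = 3.85·(3.921073 + 9.762811 + 5.608425) = 3.85·19.292309 = 74.275390 m
LSR: p² = d² − 2 + 2cos(α−β) + 2d(sin α + sin β) = 67.862973; p = √p² = 8.237899; φ = atan2(−cos α − cos β, d + sin α + sin β) − atan2(−2, p) = 0.231697 rad; t = (φ − α) mod 2π = 2.768892 rad, q = (φ − β) mod 2π = 6.015204 rad → L = 3.85·(2.768892 + 8.237899 + 6.015204) = 3.85·17.021995 = 65.534680 m
RSL: p² = d² − 2 + 2cos(α−β) − 2d(sin α + sin β) = 70.916760; p = √p² = 8.421209; φ = atan2(cos α + cos β, d − sin α − sin β) − atan2(2, p) = -0.226834 rad; t = (α − φ) mod 2π = 3.972824 rad, q = (β − φ) mod 2π = 0.726512 rad → L = 3.85·(3.972824 + 8.421209 + 0.726512) = 3.85·13.120545 = 50.514096 m
RLR: c = (6 − d² + 2cos(α−β) + 2d(sin α − sin β))/8 = -10.914061, |c| > 1 → infeasible
LRL: c = (6 − d² + 2cos(α−β) − 2d(sin α − sin β))/8 = -6.427928, |c| > 1 → infeasible
Shortest: LSL with L = 41.370298 m ≈ 41.3703 m
Convert LSL to answer units (arcs ×180/π): t = 2.759631·180/π = 158.1152°, p = ρ·p = 3.85·7.708659 = 29.6783 m, q = 0.277242·180/π = 15.8848°, L = 41.3703 m.

LSL: t = 158.1152°, p = 29.6783 m, q = 15.8848°, L = 41.3703 m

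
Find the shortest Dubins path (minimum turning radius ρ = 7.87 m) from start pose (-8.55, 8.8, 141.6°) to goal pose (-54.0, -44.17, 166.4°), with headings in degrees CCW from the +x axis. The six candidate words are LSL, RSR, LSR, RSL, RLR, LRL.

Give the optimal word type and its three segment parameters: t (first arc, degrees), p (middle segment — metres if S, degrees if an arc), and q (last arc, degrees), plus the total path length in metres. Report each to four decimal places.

Let ψ = atan2(Δy, Δx) = atan2(-52.97, -45.45) = -130.6307° be the start→goal bearing.
Normalize: d = |goal − start| / ρ = 69.796299/7.87 = 8.868653, α = (θ_start − ψ) mod 360° = 272.2307° = 4.751322 rad, β = (θ_goal − ψ) mod 360° = 297.0307° = 5.184163 rad.
Common terms: sin α = -0.999242, cos α = 0.038923, sin β = -0.890763, cos β = 0.454468, cos(α−β) = 0.907777, d² = 78.653007. Work in radians in the unit-radius frame; every candidate has L = ρ·(t + p + q).
LSL: p² = 2 + d² − 2cos(α−β) + 2d(sin α − sin β) = 76.913328; p = √p² = 8.770024; φ = atan2(cos β − cos α, d + sin α − sin β) = 0.047400 rad; t = (φ − α) mod 2π = 1.579264 rad, q = (β − φ) mod 2π = 5.136763 rad → L = 7.87·(1.579264 + 8.770024 + 5.136763) = 7.87·15.486051 = 121.875224 m
RSR: p² = 2 + d² − 2cos(α−β) + 2d(sin β − sin α) = 80.761575; p = √p² = 8.986744; φ = atan2(cos α − cos β, d − sin α + sin β) = -0.046256 rad; t = (α − φ) mod 2π = 4.797578 rad, q = (φ − β) mod 2π = 1.052766 rad → L = 7.87·(4.797578 + 8.986744 + 1.052766) = 7.87·14.837088 = 116.767883 m
LSR: p² = d² − 2 + 2cos(α−β) + 2d(sin α + sin β) = 44.944955; p = √p² = 6.704100; φ = atan2(−cos α − cos β, d + sin α + sin β) − atan2(−2, p) = 0.219337 rad; t = (φ − α) mod 2π = 1.751200 rad, q = (φ − β) mod 2π = 1.318359 rad → L = 7.87·(1.751200 + 6.704100 + 1.318359) = 7.87·9.773659 = 76.918697 m
RSL: p² = d² − 2 + 2cos(α−β) − 2d(sin α + sin β) = 111.992168; p = √p² = 10.582635; φ = atan2(cos α + cos β, d − sin α − sin β) − atan2(2, p) = -0.140958 rad; t = (α − φ) mod 2π = 4.892280 rad, q = (β − φ) mod 2π = 5.325121 rad → L = 7.87·(4.892280 + 10.582635 + 5.325121) = 7.87·20.800036 = 163.696286 m
RLR: c = (6 − d² + 2cos(α−β) + 2d(sin α − sin β))/8 = -9.095197, |c| > 1 → infeasible
LRL: c = (6 − d² + 2cos(α−β) − 2d(sin α − sin β))/8 = -8.614166, |c| > 1 → infeasible
Shortest: LSR with L = 76.918697 m ≈ 76.9187 m
Convert LSR to answer units (arcs ×180/π): t = 1.751200·180/π = 100.3364°, p = ρ·p = 7.87·6.704100 = 52.7613 m, q = 1.318359·180/π = 75.5364°, L = 76.9187 m.

LSR: t = 100.3364°, p = 52.7613 m, q = 75.5364°, L = 76.9187 m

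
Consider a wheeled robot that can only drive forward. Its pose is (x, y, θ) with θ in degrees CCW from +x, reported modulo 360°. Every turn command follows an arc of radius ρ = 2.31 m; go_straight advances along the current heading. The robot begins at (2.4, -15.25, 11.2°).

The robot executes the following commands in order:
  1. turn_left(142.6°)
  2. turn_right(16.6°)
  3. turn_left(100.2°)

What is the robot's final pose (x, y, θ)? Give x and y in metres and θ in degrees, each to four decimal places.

set_pose: (x, y, θ) = (2.4000, -15.2500, 11.2000°), ρ = 2.31
turn_left(142.6°): centre at ρ to the left, rotate +142.6° → (2.9712, -10.9113, 153.8000°)
turn_right(16.6°): centre at ρ to the right, rotate −16.6° → (2.4216, -10.5336, 137.2000°)
turn_left(100.2°): centre at ρ to the left, rotate +100.2° → (-1.0940, -10.9839, 237.4000°)

(-1.0940, -10.9839, 237.4000°)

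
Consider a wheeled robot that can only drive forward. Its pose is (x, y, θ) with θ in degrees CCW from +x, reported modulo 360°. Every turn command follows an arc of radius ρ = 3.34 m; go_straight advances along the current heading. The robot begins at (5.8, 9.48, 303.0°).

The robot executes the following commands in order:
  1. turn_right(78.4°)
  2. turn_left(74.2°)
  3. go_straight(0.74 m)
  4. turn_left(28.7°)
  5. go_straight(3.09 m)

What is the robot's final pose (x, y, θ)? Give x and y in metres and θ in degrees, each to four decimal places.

set_pose: (x, y, θ) = (5.8000, 9.4800, 303.0000°), ρ = 3.34
turn_right(78.4°): centre at ρ to the right, rotate −78.4° → (5.3440, 5.2827, 224.6000°)
turn_left(74.2°): centre at ρ to the left, rotate +74.2° → (4.7624, 1.2955, 298.8000°)
go_straight(0.74): x += 0.74·cos θ, y += 0.74·sin θ → (5.1189, 0.6470, 298.8000°)
turn_left(28.7°): centre at ρ to the left, rotate +28.7° → (6.2511, -0.5608, 327.5000°)
go_straight(3.09): x += 3.09·cos θ, y += 3.09·sin θ → (8.8572, -2.2211, 327.5000°)

(8.8572, -2.2211, 327.5000°)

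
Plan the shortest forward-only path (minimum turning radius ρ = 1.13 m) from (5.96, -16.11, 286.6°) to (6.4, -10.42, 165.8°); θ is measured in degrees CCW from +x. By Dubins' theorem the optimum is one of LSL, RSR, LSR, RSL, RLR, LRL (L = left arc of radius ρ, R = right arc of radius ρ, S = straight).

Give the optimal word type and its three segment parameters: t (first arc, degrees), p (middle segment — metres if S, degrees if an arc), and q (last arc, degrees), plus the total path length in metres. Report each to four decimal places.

LSL: t = 175.5555°, p = 4.3697 m, q = 63.6445°, L = 9.0872 m

Let ψ = atan2(Δy, Δx) = atan2(5.69, 0.44) = 85.5782° be the start→goal bearing.
Normalize: d = |goal − start| / ρ = 5.706987/1.13 = 5.050431, α = (θ_start − ψ) mod 360° = 201.0218° = 3.508492 rad, β = (θ_goal − ψ) mod 360° = 80.2218° = 1.400135 rad.
Common terms: sin α = -0.358723, cos α = -0.933444, sin β = 0.985473, cos β = 0.169834, cos(α−β) = -0.512043, d² = 25.506853. Work in radians in the unit-radius frame; every candidate has L = ρ·(t + p + q).
LSL: p² = 2 + d² − 2cos(α−β) + 2d(sin α − sin β) = 14.953402; p = √p² = 3.866963; φ = atan2(cos β − cos α, d + sin α − sin β) = 0.289329 rad; t = (φ − α) mod 2π = 3.064022 rad, q = (β − φ) mod 2π = 1.110806 rad → L = 1.13·(3.064022 + 3.866963 + 1.110806) = 1.13·8.041790 = 9.087223 m
RSR: p² = 2 + d² − 2cos(α−β) + 2d(sin β − sin α) = 42.108475; p = √p² = 6.489104; φ = atan2(cos α − cos β, d − sin α + sin β) = -0.170850 rad; t = (α − φ) mod 2π = 3.679342 rad, q = (φ − β) mod 2π = 4.712201 rad → L = 1.13·(3.679342 + 6.489104 + 4.712201) = 1.13·14.880647 = 16.815131 m
LSR: p² = d² − 2 + 2cos(α−β) + 2d(sin α + sin β) = 28.813476; p = √p² = 5.367819; φ = atan2(−cos α − cos β, d + sin α + sin β) − atan2(−2, p) = 0.490359 rad; t = (φ − α) mod 2π = 3.265052 rad, q = (φ − β) mod 2π = 5.373410 rad → L = 1.13·(3.265052 + 5.367819 + 5.373410) = 1.13·14.006281 = 15.827098 m
RSL: p² = d² − 2 + 2cos(α−β) − 2d(sin α + sin β) = 16.152058; p = √p² = 4.018962; φ = atan2(cos α + cos β, d − sin α − sin β) − atan2(2, p) = -0.632693 rad; t = (α − φ) mod 2π = 4.141185 rad, q = (β − φ) mod 2π = 2.032827 rad → L = 1.13·(4.141185 + 4.018962 + 2.032827) = 1.13·10.192974 = 11.518061 m
RLR: c = (6 − d² + 2cos(α−β) + 2d(sin α − sin β))/8 = -4.263559, |c| > 1 → infeasible
LRL: c = (6 − d² + 2cos(α−β) − 2d(sin α − sin β))/8 = -0.869175; p = 2π − arccos c = 3.658857 rad; φ = atan2(cos β − cos α, d + sin α − sin β) = 0.289329 rad; t = (φ − α + p/2) mod 2π = 4.893450 rad, q = (β − α − t + p) mod 2π = 2.940235 rad → L = 1.13·(4.893450 + 3.658857 + 2.940235) = 1.13·11.492542 = 12.986572 m
Shortest: LSL with L = 9.087223 m ≈ 9.0872 m
Convert LSL to answer units (arcs ×180/π): t = 3.064022·180/π = 175.5555°, p = ρ·p = 1.13·3.866963 = 4.3697 m, q = 1.110806·180/π = 63.6445°, L = 9.0872 m.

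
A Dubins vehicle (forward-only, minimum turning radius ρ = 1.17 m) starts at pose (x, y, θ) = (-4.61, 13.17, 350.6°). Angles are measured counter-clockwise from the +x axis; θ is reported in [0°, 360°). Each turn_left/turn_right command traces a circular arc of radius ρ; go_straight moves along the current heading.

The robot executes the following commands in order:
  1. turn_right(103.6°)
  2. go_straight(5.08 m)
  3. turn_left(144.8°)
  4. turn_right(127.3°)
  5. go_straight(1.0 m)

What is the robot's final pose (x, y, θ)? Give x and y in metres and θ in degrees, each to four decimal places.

(-2.3302, 3.3290, 264.5000°)

set_pose: (x, y, θ) = (-4.6100, 13.1700, 350.6000°), ρ = 1.17
turn_right(103.6°): centre at ρ to the right, rotate −103.6° → (-3.7241, 11.5586, 247.0000°)
go_straight(5.08): x += 5.08·cos θ, y += 5.08·sin θ → (-5.7090, 6.8824, 247.0000°)
turn_left(144.8°): centre at ρ to the left, rotate +144.8° → (-4.0155, 5.4309, 391.8000° ≡ 31.8000°)
turn_right(127.3°): centre at ρ to the right, rotate −127.3° → (-2.2343, 4.3243, -95.5000° ≡ 264.5000°)
go_straight(1.0): x += 1.0·cos θ, y += 1.0·sin θ → (-2.3302, 3.3290, 264.5000°)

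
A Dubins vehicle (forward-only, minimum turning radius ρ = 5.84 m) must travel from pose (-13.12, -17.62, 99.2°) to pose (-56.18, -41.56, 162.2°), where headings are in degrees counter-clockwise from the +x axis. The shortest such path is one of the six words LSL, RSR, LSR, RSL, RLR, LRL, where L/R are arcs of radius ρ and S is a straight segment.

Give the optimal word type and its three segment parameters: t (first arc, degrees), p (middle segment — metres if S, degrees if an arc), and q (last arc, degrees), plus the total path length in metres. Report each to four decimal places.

LSR: t = 124.1353°, p = 37.8006 m, q = 61.1353°, L = 56.6847 m

Let ψ = atan2(Δy, Δx) = atan2(-23.94, -43.06) = -150.9273° be the start→goal bearing.
Normalize: d = |goal − start| / ρ = 49.267507/5.84 = 8.436217, α = (θ_start − ψ) mod 360° = 250.1273° = 4.365545 rad, β = (θ_goal − ψ) mod 360° = 313.1273° = 5.465103 rad.
Common terms: sin α = -0.940450, cos α = -0.339931, sin β = -0.729836, cos β = 0.683622, cos(α−β) = 0.453990, d² = 71.169755. Work in radians in the unit-radius frame; every candidate has L = ρ·(t + p + q).
LSL: p² = 2 + d² − 2cos(α−β) + 2d(sin α − sin β) = 68.708204; p = √p² = 8.289041; φ = atan2(cos β − cos α, d + sin α − sin β) = 0.123799 rad; t = (φ − α) mod 2π = 2.041439 rad, q = (β − φ) mod 2π = 5.341304 rad → L = 5.84·(2.041439 + 8.289041 + 5.341304) = 5.84·15.671784 = 91.523218 m
RSR: p² = 2 + d² − 2cos(α−β) + 2d(sin β − sin α) = 75.815345; p = √p² = 8.707201; φ = atan2(cos α − cos β, d − sin α + sin β) = -0.117825 rad; t = (α − φ) mod 2π = 4.483370 rad, q = (φ − β) mod 2π = 0.700258 rad → L = 5.84·(4.483370 + 8.707201 + 0.700258) = 5.84·13.890829 = 81.122439 m
LSR: p² = d² − 2 + 2cos(α−β) + 2d(sin α + sin β) = 41.895935; p = √p² = 6.472707; φ = atan2(−cos α − cos β, d + sin α + sin β) − atan2(−2, p) = 0.248930 rad; t = (φ − α) mod 2π = 2.166570 rad, q = (φ − β) mod 2π = 1.067013 rad → L = 5.84·(2.166570 + 6.472707 + 1.067013) = 5.84·9.706290 = 56.684731 m
RSL: p² = d² − 2 + 2cos(α−β) − 2d(sin α + sin β) = 98.259538; p = √p² = 9.912595; φ = atan2(cos α + cos β, d − sin α − sin β) − atan2(2, p) = -0.165097 rad; t = (α − φ) mod 2π = 4.530642 rad, q = (β − φ) mod 2π = 5.630200 rad → L = 5.84·(4.530642 + 9.912595 + 5.630200) = 5.84·20.073437 = 117.228871 m
RLR: c = (6 − d² + 2cos(α−β) + 2d(sin α − sin β))/8 = -8.476918, |c| > 1 → infeasible
LRL: c = (6 − d² + 2cos(α−β) − 2d(sin α − sin β))/8 = -7.588525, |c| > 1 → infeasible
Shortest: LSR with L = 56.684731 m ≈ 56.6847 m
Convert LSR to answer units (arcs ×180/π): t = 2.166570·180/π = 124.1353°, p = ρ·p = 5.84·6.472707 = 37.8006 m, q = 1.067013·180/π = 61.1353°, L = 56.6847 m.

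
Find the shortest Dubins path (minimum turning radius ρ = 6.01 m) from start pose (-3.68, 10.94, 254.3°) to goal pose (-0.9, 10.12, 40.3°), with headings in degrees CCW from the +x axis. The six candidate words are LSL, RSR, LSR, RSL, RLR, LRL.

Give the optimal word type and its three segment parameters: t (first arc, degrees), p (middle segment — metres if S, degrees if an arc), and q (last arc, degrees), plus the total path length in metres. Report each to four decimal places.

Let ψ = atan2(Δy, Δx) = atan2(-0.82, 2.78) = -16.4342° be the start→goal bearing.
Normalize: d = |goal − start| / ρ = 2.898413/6.01 = 0.482265, α = (θ_start − ψ) mod 360° = 270.7342° = 4.725203 rad, β = (θ_goal − ψ) mod 360° = 56.7342° = 0.990198 rad.
Common terms: sin α = -0.999918, cos α = 0.012813, sin β = 0.836135, cos β = 0.548524, cos(α−β) = -0.829038, d² = 0.232580. Work in radians in the unit-radius frame; every candidate has L = ρ·(t + p + q).
LSL: p² = 2 + d² − 2cos(α−β) + 2d(sin α − sin β) = 2.119727; p = √p² = 1.455928; φ = atan2(cos β − cos α, d + sin α − sin β) = 2.764787 rad; t = (φ − α) mod 2π = 4.322770 rad, q = (β − φ) mod 2π = 4.508596 rad → L = 6.01·(4.322770 + 1.455928 + 4.508596) = 6.01·10.287294 = 61.826638 m
RSR: p² = 2 + d² − 2cos(α−β) + 2d(sin β − sin α) = 5.661583; p = √p² = 2.379408; φ = atan2(cos α − cos β, d − sin α + sin β) = -0.227092 rad; t = (α − φ) mod 2π = 4.952294 rad, q = (φ − β) mod 2π = 5.065896 rad → L = 6.01·(4.952294 + 2.379408 + 5.065896) = 6.01·12.397598 = 74.509564 m
LSR: p² = d² − 2 + 2cos(α−β) + 2d(sin α + sin β) = -3.583469 < 0 → infeasible
RSL: p² = d² − 2 + 2cos(α−β) − 2d(sin α + sin β) = -3.267522 < 0 → infeasible
RLR: c = (6 − d² + 2cos(α−β) + 2d(sin α − sin β))/8 = 0.292302; p = 2π − arccos c = 5.009022 rad; φ = atan2(cos α − cos β, d − sin α + sin β) = -0.227092 rad; t = (α − φ + p/2) mod 2π = 1.173620 rad, q = (α − β − t + p) mod 2π = 1.287222 rad → L = 6.01·(1.173620 + 5.009022 + 1.287222) = 6.01·7.469864 = 44.893881 m
LRL: c = (6 − d² + 2cos(α−β) − 2d(sin α − sin β))/8 = 0.735034; p = 2π − arccos c = 5.538106 rad; φ = atan2(cos β − cos α, d + sin α − sin β) = 2.764787 rad; t = (φ − α + p/2) mod 2π = 0.808638 rad, q = (β − α − t + p) mod 2π = 0.994463 rad → L = 6.01·(0.808638 + 5.538106 + 0.994463) = 6.01·7.341208 = 44.120657 m
Shortest: LRL with L = 44.120657 m ≈ 44.1207 m
Convert LRL to answer units (arcs ×180/π): t = 0.808638·180/π = 46.3315°, p = 5.538106·180/π = 317.3101°, q = 0.994463·180/π = 56.9786°, L = 44.1207 m.

LRL: t = 46.3315°, p = 317.3101°, q = 56.9786°, L = 44.1207 m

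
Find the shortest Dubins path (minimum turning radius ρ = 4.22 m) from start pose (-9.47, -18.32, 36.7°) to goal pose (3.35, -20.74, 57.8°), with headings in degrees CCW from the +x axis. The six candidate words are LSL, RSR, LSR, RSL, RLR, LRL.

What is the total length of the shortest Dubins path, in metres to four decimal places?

Let ψ = atan2(Δy, Δx) = atan2(-2.42, 12.82) = -10.6898° be the start→goal bearing.
Normalize: d = |goal − start| / ρ = 13.046409/4.22 = 3.091566, α = (θ_start − ψ) mod 360° = 47.3898° = 0.827108 rad, β = (θ_goal − ψ) mod 360° = 68.4898° = 1.195372 rad.
Common terms: sin α = 0.735977, cos α = 0.677007, sin β = 0.930352, cos β = 0.366667, cos(α−β) = 0.932954, d² = 9.557782. Work in radians in the unit-radius frame; every candidate has L = ρ·(t + p + q).
LSL: p² = 2 + d² − 2cos(α−β) + 2d(sin α − sin β) = 8.490024; p = √p² = 2.913765; φ = atan2(cos β − cos α, d + sin α − sin β) = -0.106711 rad; t = (φ − α) mod 2π = 5.349367 rad, q = (β − φ) mod 2π = 1.302083 rad → L = 4.22·(5.349367 + 2.913765 + 1.302083) = 4.22·9.565214 = 40.365204 m
RSR: p² = 2 + d² − 2cos(α−β) + 2d(sin β − sin α) = 10.893726; p = √p² = 3.300564; φ = atan2(cos α − cos β, d − sin α + sin β) = 0.094165 rad; t = (α − φ) mod 2π = 0.732943 rad, q = (φ − β) mod 2π = 5.181978 rad → L = 4.22·(0.732943 + 3.300564 + 5.181978) = 4.22·9.215485 = 38.889348 m
LSR: p² = d² − 2 + 2cos(α−β) + 2d(sin α + sin β) = 19.726821; p = √p² = 4.441489; φ = atan2(−cos α − cos β, d + sin α + sin β) − atan2(−2, p) = 0.207167 rad; t = (φ − α) mod 2π = 5.663244 rad, q = (φ − β) mod 2π = 5.294980 rad → L = 4.22·(5.663244 + 4.441489 + 5.294980) = 4.22·15.399712 = 64.986786 m
RSL: p² = d² − 2 + 2cos(α−β) − 2d(sin α + sin β) = -0.879443 < 0 → infeasible
RLR: c = (6 − d² + 2cos(α−β) + 2d(sin α − sin β))/8 = -0.361716; p = 2π − arccos c = 4.342281 rad; φ = atan2(cos α − cos β, d − sin α + sin β) = 0.094165 rad; t = (α − φ + p/2) mod 2π = 2.904083 rad, q = (α − β − t + p) mod 2π = 1.069934 rad → L = 4.22·(2.904083 + 4.342281 + 1.069934) = 4.22·8.316298 = 35.094779 m
LRL: c = (6 − d² + 2cos(α−β) − 2d(sin α − sin β))/8 = -0.061253; p = 2π − arccos c = 4.651098 rad; φ = atan2(cos β − cos α, d + sin α − sin β) = -0.106711 rad; t = (φ − α + p/2) mod 2π = 1.391730 rad, q = (β − α − t + p) mod 2π = 3.627632 rad → L = 4.22·(1.391730 + 4.651098 + 3.627632) = 4.22·9.670460 = 40.809340 m
Shortest: RLR with L = 35.094779 m ≈ 35.0948 m

35.0948 m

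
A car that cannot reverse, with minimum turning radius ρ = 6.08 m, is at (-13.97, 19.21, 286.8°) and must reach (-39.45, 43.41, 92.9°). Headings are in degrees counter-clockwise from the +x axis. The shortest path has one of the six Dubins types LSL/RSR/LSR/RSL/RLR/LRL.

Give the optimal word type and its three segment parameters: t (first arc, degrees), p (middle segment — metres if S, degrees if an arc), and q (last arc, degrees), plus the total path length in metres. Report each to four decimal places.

RSR: t = 169.4467°, p = 29.5713 m, q = 24.4533°, L = 50.1472 m

Let ψ = atan2(Δy, Δx) = atan2(24.20, -25.48) = 136.4759° be the start→goal bearing.
Normalize: d = |goal − start| / ρ = 35.140723/6.08 = 5.779724, α = (θ_start − ψ) mod 360° = 150.3241° = 2.623651 rad, β = (θ_goal − ψ) mod 360° = 316.4241° = 5.522642 rad.
Common terms: sin α = 0.495093, cos α = -0.868840, sin β = -0.689315, cos β = 0.724462, cos(α−β) = -0.970716, d² = 33.405211. Work in radians in the unit-radius frame; every candidate has L = ρ·(t + p + q).
LSL: p² = 2 + d² − 2cos(α−β) + 2d(sin α − sin β) = 51.037747; p = √p² = 7.144071; φ = atan2(cos β − cos α, d + sin α − sin β) = 0.224916 rad; t = (φ − α) mod 2π = 3.884451 rad, q = (β − φ) mod 2π = 5.297727 rad → L = 6.08·(3.884451 + 7.144071 + 5.297727) = 6.08·16.326248 = 99.263587 m
RSR: p² = 2 + d² − 2cos(α−β) + 2d(sin β − sin α) = 23.655542; p = √p² = 4.863696; φ = atan2(cos α − cos β, d − sin α + sin β) = -0.333752 rad; t = (α − φ) mod 2π = 2.957403 rad, q = (φ − β) mod 2π = 0.426790 rad → L = 6.08·(2.957403 + 4.863696 + 0.426790) = 6.08·8.247890 = 50.147170 m
LSR: p² = d² − 2 + 2cos(α−β) + 2d(sin α + sin β) = 27.218683; p = √p² = 5.217153; φ = atan2(−cos α − cos β, d + sin α + sin β) − atan2(−2, p) = 0.391915 rad; t = (φ − α) mod 2π = 4.051449 rad, q = (φ − β) mod 2π = 1.152458 rad → L = 6.08·(4.051449 + 5.217153 + 1.152458) = 6.08·10.421060 = 63.360043 m
RSL: p² = d² − 2 + 2cos(α−β) − 2d(sin α + sin β) = 31.708873; p = √p² = 5.631063; φ = atan2(cos α + cos β, d − sin α − sin β) − atan2(2, p) = -0.365439 rad; t = (α − φ) mod 2π = 2.989089 rad, q = (β − φ) mod 2π = 5.888081 rad → L = 6.08·(2.989089 + 5.631063 + 5.888081) = 6.08·14.508234 = 88.210062 m
RLR: c = (6 − d² + 2cos(α−β) + 2d(sin α − sin β))/8 = -1.956943, |c| > 1 → infeasible
LRL: c = (6 − d² + 2cos(α−β) − 2d(sin α − sin β))/8 = -5.379718, |c| > 1 → infeasible
Shortest: RSR with L = 50.147170 m ≈ 50.1472 m
Convert RSR to answer units (arcs ×180/π): t = 2.957403·180/π = 169.4467°, p = ρ·p = 6.08·4.863696 = 29.5713 m, q = 0.426790·180/π = 24.4533°, L = 50.1472 m.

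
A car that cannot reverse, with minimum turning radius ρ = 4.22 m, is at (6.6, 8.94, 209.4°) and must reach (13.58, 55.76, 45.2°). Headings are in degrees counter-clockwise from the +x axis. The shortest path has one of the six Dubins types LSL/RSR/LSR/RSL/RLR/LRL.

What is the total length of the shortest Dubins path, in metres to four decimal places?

Let ψ = atan2(Δy, Δx) = atan2(46.82, 6.98) = 81.5207° be the start→goal bearing.
Normalize: d = |goal − start| / ρ = 47.337436/4.22 = 11.217402, α = (θ_start − ψ) mod 360° = 127.8793° = 2.231915 rad, β = (θ_goal − ψ) mod 360° = 323.6793° = 5.649269 rad.
Common terms: sin α = 0.789306, cos α = -0.614000, sin β = -0.592304, cos β = 0.805714, cos(α−β) = -0.962218, d² = 125.830103. Work in radians in the unit-radius frame; every candidate has L = ρ·(t + p + q).
LSL: p² = 2 + d² − 2cos(α−β) + 2d(sin α − sin β) = 160.750696; p = √p² = 12.678750; φ = atan2(cos β − cos α, d + sin α − sin β) = 0.112211 rad; t = (φ − α) mod 2π = 4.163482 rad, q = (β − φ) mod 2π = 5.537058 rad → L = 4.22·(4.163482 + 12.678750 + 5.537058) = 4.22·22.379290 = 94.440603 m
RSR: p² = 2 + d² − 2cos(α−β) + 2d(sin β − sin α) = 98.758381; p = √p² = 9.937725; φ = atan2(cos α − cos β, d − sin α + sin β) = -0.143352 rad; t = (α − φ) mod 2π = 2.375266 rad, q = (φ − β) mod 2π = 0.490564 rad → L = 4.22·(2.375266 + 9.937725 + 0.490564) = 4.22·12.803556 = 54.031005 m
LSR: p² = d² − 2 + 2cos(α−β) + 2d(sin α + sin β) = 126.325360; p = √p² = 11.239455; φ = atan2(−cos α − cos β, d + sin α + sin β) − atan2(−2, p) = 0.159307 rad; t = (φ − α) mod 2π = 4.210578 rad, q = (φ − β) mod 2π = 0.793223 rad → L = 4.22·(4.210578 + 11.239455 + 0.793223) = 4.22·16.243256 = 68.546540 m
RSL: p² = d² − 2 + 2cos(α−β) − 2d(sin α + sin β) = 117.485974; p = √p² = 10.839095; φ = atan2(cos α + cos β, d − sin α − sin β) − atan2(2, p) = -0.165070 rad; t = (α − φ) mod 2π = 2.396985 rad, q = (β − φ) mod 2π = 5.814340 rad → L = 4.22·(2.396985 + 10.839095 + 5.814340) = 4.22·19.050420 = 80.392771 m
RLR: c = (6 − d² + 2cos(α−β) + 2d(sin α − sin β))/8 = -11.344798, |c| > 1 → infeasible
LRL: c = (6 − d² + 2cos(α−β) − 2d(sin α − sin β))/8 = -19.093837, |c| > 1 → infeasible
Shortest: RSR with L = 54.031005 m ≈ 54.0310 m

54.0310 m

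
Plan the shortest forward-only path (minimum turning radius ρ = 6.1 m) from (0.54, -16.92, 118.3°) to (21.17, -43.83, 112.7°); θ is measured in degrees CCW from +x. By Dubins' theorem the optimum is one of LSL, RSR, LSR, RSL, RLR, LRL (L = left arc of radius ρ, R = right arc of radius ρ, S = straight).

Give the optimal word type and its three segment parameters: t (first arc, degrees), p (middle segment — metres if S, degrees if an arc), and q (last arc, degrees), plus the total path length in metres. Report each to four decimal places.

Let ψ = atan2(Δy, Δx) = atan2(-26.91, 20.63) = -52.5252° be the start→goal bearing.
Normalize: d = |goal − start| / ρ = 33.907890/6.1 = 5.558670, α = (θ_start − ψ) mod 360° = 170.8252° = 2.981462 rad, β = (θ_goal − ψ) mod 360° = 165.2252° = 2.883723 rad.
Common terms: sin α = 0.159448, cos α = -0.987206, sin β = 0.255021, cos β = -0.966935, cos(α−β) = 0.995227, d² = 30.898818. Work in radians in the unit-radius frame; every candidate has L = ρ·(t + p + q).
LSL: p² = 2 + d² − 2cos(α−β) + 2d(sin α − sin β) = 29.845840; p = √p² = 5.463135; φ = atan2(cos β − cos α, d + sin α − sin β) = 0.003710 rad; t = (φ − α) mod 2π = 3.305434 rad, q = (β − φ) mod 2π = 2.880013 rad → L = 6.1·(3.305434 + 5.463135 + 2.880013) = 6.1·11.648581 = 71.056347 m
RSR: p² = 2 + d² − 2cos(α−β) + 2d(sin β − sin α) = 31.970886; p = √p² = 5.654280; φ = atan2(cos α − cos β, d − sin α + sin β) = -0.003585 rad; t = (α − φ) mod 2π = 2.985047 rad, q = (φ − β) mod 2π = 3.395877 rad → L = 6.1·(2.985047 + 5.654280 + 3.395877) = 6.1·12.035204 = 73.414745 m
LSR: p² = d² − 2 + 2cos(α−β) + 2d(sin α + sin β) = 35.497064; p = √p² = 5.957941; φ = atan2(−cos α − cos β, d + sin α + sin β) − atan2(−2, p) = 0.640047 rad; t = (φ − α) mod 2π = 3.941770 rad, q = (φ − β) mod 2π = 4.039509 rad → L = 6.1·(3.941770 + 5.957941 + 4.039509) = 6.1·13.939220 = 85.029244 m
RSL: p² = d² − 2 + 2cos(α−β) − 2d(sin α + sin β) = 26.281481; p = √p² = 5.126547; φ = atan2(cos α + cos β, d − sin α − sin β) − atan2(2, p) = -0.735001 rad; t = (α − φ) mod 2π = 3.716463 rad, q = (β − φ) mod 2π = 3.618724 rad → L = 6.1·(3.716463 + 5.126547 + 3.618724) = 6.1·12.461734 = 76.016577 m
RLR: c = (6 − d² + 2cos(α−β) + 2d(sin α − sin β))/8 = -2.996361, |c| > 1 → infeasible
LRL: c = (6 − d² + 2cos(α−β) − 2d(sin α − sin β))/8 = -2.730730, |c| > 1 → infeasible
Shortest: LSL with L = 71.056347 m ≈ 71.0563 m
Convert LSL to answer units (arcs ×180/π): t = 3.305434·180/π = 189.3874°, p = ρ·p = 6.1·5.463135 = 33.3251 m, q = 2.880013·180/π = 165.0126°, L = 71.0563 m.

LSL: t = 189.3874°, p = 33.3251 m, q = 165.0126°, L = 71.0563 m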